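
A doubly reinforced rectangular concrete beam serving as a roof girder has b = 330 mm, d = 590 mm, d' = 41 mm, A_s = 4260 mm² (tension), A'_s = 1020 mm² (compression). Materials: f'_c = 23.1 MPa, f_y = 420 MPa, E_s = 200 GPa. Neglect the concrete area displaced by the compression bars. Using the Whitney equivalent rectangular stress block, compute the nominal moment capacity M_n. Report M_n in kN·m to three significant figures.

M_n ≈ 895 kN·m

Assume both tension and compression steel yield.
Net tension couple steel: A_s − A'_s = 3240 mm².
a = (A_s − A'_s) f_y / (0.85 f'_c b) = 1360800/(0.85 × 23.1 × 330) = 210.01 mm.
c = a/β₁ = 210.01/0.85 = 247.07 mm; ε'_s = 0.003(c − d')/c = 0.0025 ≥ f_y/E_s = 0.0021, so compression steel does yield.
M_n = (A_s − A'_s) f_y (d − a/2) + A'_s f_y (d − d') = [1360800 × (590 − 105.005) + 428400 × (590 − 41)] × 10⁻⁶ = 659.98 + 235.19 = 895.17 kN·m.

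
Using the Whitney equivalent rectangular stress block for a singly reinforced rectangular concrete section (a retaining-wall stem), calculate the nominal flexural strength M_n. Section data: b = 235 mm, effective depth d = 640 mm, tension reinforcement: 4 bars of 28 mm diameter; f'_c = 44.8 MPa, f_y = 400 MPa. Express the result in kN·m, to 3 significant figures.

A_s = 4 × 616 = 2464 mm².
T = A_s f_y = 2464 × 400 = 985600 N = 985.6 kN.
From C = T: a = T/(0.85 f'_c b) = 985600/(0.85 × 44.8 × 235) = 110.14 mm.
M_n = T(d − a/2) = 985.6 kN × (640 − 55.07) mm = 576.51 kN·m.

M_n ≈ 577 kN·m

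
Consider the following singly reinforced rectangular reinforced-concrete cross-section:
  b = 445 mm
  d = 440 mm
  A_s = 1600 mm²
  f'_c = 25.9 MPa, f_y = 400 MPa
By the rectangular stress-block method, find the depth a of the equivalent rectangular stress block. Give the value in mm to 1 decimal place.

a ≈ 65.3 mm

T = A_s f_y = 1600 × 400 = 640000 N = 640 kN.
Setting C = 0.85 f'_c a b equal to T: a = 640000/(0.85 × 25.9 × 445) = 65.3 mm.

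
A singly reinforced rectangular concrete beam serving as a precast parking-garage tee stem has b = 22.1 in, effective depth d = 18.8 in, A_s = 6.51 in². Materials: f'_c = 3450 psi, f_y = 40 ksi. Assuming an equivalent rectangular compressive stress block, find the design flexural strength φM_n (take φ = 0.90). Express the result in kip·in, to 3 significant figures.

φM_n ≈ 3940 kip·in

T = A_s f_y = 6.51 × 40 = 260.4 kips.
a = T/(0.85 f'_c b) = 260.4/(0.85 × 3.45 × 22.1) = 4.018 in.
M_n = T(d − a/2) = 260.4 × (18.8 − 2.009) = 4372.4 kip·in.
φM_n = 0.90 × 4372.4 = 3935.2 kip·in.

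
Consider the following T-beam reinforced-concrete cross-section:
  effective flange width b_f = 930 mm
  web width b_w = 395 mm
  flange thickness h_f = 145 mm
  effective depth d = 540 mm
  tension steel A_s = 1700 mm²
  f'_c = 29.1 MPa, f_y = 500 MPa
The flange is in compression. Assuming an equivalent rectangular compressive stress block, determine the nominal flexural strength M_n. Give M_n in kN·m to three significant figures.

Tension: T = A_s f_y = 1700 × 500 = 850000 N.
Try a within the flange: a = T/(0.85 f'_c b_f) = 850000/(0.85 × 29.1 × 930) = 36.95 mm.
Since a = 36.95 ≤ h_f = 145 mm, the stress block lies entirely in the flange; analyse as a rectangular beam of width b_f.
M_n = T(d − a/2) = 850000 × (540 − 18.475) = 443.30 × 10⁶ N·mm.
M_n = 443.30 kN·m.

M_n ≈ 443 kN·m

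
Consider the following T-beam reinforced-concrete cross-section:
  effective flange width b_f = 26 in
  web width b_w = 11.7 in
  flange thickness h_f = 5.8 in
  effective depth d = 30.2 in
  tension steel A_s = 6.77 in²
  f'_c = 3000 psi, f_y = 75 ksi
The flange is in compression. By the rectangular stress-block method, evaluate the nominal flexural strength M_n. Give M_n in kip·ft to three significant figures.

Tension: T = A_s f_y = 6.77 × 75 = 507.75 kips.
Try a within the flange: a = T/(0.85 f'_c b_f) = 507.75/(0.85 × 3 × 26) = 7.658 in.
a = 7.658 > h_f = 5.8 in: the block extends into the web. Split into flange-overhang and web parts.
C_f = 0.85 f'_c (b_f − b_w) h_f = 0.85 × 3 × (26 − 11.7) × 5.8 = 211.5 kips.
Remaining web compression depth: a_w = (T − C_f)/(0.85 f'_c b_w) = (507.75 − 211.5)/(0.85 × 3 × 11.7) = 9.930 in.
M_n = C_f(d − h_f/2) + (T − C_f)(d − a_w/2) = 211.5 × (30.2 − 2.9) + 296.25 × (30.2 − 4.965) = 5774.0 + 7475.9 = 13249.9 kip·in.
M_n = 13249.9/12 = 1104.16 kip·ft.

M_n ≈ 1100 kip·ft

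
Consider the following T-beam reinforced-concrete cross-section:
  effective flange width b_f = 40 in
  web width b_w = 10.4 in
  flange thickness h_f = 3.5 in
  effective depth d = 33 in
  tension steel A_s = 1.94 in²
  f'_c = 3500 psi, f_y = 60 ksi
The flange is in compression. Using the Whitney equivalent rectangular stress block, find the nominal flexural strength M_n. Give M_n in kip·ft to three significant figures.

M_n ≈ 315 kip·ft

Tension: T = A_s f_y = 1.94 × 60 = 116.4 kips.
Try a within the flange: a = T/(0.85 f'_c b_f) = 116.4/(0.85 × 3.5 × 40) = 0.978 in.
Since a = 0.978 ≤ h_f = 3.5 in, the stress block lies entirely in the flange; analyse as a rectangular beam of width b_f.
M_n = T(d − a/2) = 116.4 × (33 − 0.489) = 3784.3 kip·in.
M_n = 3784.3/12 = 315.36 kip·ft.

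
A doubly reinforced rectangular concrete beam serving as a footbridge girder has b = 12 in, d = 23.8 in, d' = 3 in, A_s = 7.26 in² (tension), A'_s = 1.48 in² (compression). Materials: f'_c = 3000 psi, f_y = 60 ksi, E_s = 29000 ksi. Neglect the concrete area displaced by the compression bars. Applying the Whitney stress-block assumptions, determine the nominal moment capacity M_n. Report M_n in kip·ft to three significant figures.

Assume both steels yield.
a = (A_s − A'_s) f_y/(0.85 f'_c b) = (7.26 − 1.48) × 60/(0.85 × 3 × 12) = 11.333 in.
c = a/β₁ = 11.333/0.85 = 13.333 in; ε'_s = 0.003(c − d')/c = 0.0023 ≥ ε_y = 0.0021, so the compression steel yields.
M_n = (A_s − A'_s) f_y (d − a/2) + A'_s f_y (d − d') = 346.8 × (23.8 − 5.6665) + 88.8 × (23.8 − 3) = 6288.7 + 1847.0 = 8135.7 kip·in = 8135.7/12 = 677.98 kip·ft.

M_n ≈ 678 kip·ft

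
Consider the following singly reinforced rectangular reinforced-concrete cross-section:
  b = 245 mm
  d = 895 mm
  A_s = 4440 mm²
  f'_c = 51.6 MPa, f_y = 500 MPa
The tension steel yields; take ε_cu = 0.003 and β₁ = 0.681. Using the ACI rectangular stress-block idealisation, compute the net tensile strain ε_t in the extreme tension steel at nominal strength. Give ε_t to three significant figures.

a = A_s f_y/(0.85 f'_c b) = 206.59 mm.
β₁ = 0.681, so c = a/β₁ = 206.59/0.681 = 303.36 mm.
From the linear strain diagram with ε_cu = 0.003: ε_t = 0.003 (d − c)/c = 0.003 × (895 − 303.36)/303.36 = 0.00585.
Since ε_t ≥ 0.005, the section is tension-controlled.

ε_t ≈ 0.00585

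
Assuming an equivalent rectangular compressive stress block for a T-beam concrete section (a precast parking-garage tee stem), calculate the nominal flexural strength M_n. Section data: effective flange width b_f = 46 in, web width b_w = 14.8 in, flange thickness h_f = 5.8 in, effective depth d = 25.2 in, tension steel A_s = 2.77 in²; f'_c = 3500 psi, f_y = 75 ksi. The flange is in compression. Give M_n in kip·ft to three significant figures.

Tension: T = A_s f_y = 2.77 × 75 = 207.75 kips.
Try a within the flange: a = T/(0.85 f'_c b_f) = 207.75/(0.85 × 3.5 × 46) = 1.518 in.
Since a = 1.518 ≤ h_f = 5.8 in, the stress block lies entirely in the flange; analyse as a rectangular beam of width b_f.
M_n = T(d − a/2) = 207.75 × (25.2 − 0.759) = 5077.6 kip·in.
M_n = 5077.6/12 = 423.13 kip·ft.

M_n ≈ 423 kip·ft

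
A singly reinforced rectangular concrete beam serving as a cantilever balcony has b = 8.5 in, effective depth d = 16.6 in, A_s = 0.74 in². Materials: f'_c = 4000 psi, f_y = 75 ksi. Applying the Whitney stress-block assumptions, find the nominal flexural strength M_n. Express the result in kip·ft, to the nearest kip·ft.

T = A_s f_y = 0.74 × 75 = 55.5 kips.
a = T/(0.85 f'_c b) = 55.5/(0.85 × 4 × 8.5) = 1.920 in.
M_n = T(d − a/2) = 55.5 × (16.6 − 0.96) = 868.0 kip·in = 868.0/12 = 72.33 kip·ft.

M_n ≈ 72 kip·ft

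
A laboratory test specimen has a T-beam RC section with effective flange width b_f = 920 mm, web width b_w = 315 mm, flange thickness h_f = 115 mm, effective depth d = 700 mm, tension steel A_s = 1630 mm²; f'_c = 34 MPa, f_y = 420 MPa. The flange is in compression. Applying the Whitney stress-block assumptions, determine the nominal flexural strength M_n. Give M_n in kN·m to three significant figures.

M_n ≈ 470 kN·m

Tension: T = A_s f_y = 1630 × 420 = 684600 N.
Try a within the flange: a = T/(0.85 f'_c b_f) = 684600/(0.85 × 34 × 920) = 25.75 mm.
Since a = 25.75 ≤ h_f = 115 mm, the stress block lies entirely in the flange; analyse as a rectangular beam of width b_f.
M_n = T(d − a/2) = 684600 × (700 − 12.875) = 470.41 × 10⁶ N·mm.
M_n = 470.41 kN·m.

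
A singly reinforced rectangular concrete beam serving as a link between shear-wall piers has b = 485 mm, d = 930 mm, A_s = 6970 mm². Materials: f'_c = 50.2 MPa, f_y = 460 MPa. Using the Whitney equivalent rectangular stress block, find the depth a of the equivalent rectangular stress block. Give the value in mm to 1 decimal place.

T = A_s f_y = 6970 × 460 = 3206200 N = 3206.2 kN.
Setting C = 0.85 f'_c a b equal to T: a = 3206200/(0.85 × 50.2 × 485) = 154.9 mm.

a ≈ 154.9 mm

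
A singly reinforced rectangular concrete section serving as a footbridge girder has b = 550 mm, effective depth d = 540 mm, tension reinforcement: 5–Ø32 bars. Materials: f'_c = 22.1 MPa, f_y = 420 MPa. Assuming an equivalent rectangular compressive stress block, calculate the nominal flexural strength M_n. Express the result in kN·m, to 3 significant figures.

A_s = 5 × 804 = 4020 mm².
T = A_s f_y = 4020 × 420 = 1688400 N = 1688.4 kN.
From C = T: a = T/(0.85 f'_c b) = 1688400/(0.85 × 22.1 × 550) = 163.42 mm.
M_n = T(d − a/2) = 1688.4 kN × (540 − 81.71) mm = 773.78 kN·m.

M_n ≈ 774 kN·m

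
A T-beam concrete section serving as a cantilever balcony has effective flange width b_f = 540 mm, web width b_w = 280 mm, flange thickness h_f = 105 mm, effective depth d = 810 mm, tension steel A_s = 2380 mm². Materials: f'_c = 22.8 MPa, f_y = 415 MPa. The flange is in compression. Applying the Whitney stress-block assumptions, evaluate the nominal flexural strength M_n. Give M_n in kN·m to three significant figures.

M_n ≈ 753 kN·m

Tension: T = A_s f_y = 2380 × 415 = 987700 N.
Try a within the flange: a = T/(0.85 f'_c b_f) = 987700/(0.85 × 22.8 × 540) = 94.38 mm.
Since a = 94.38 ≤ h_f = 105 mm, the stress block lies entirely in the flange; analyse as a rectangular beam of width b_f.
M_n = T(d − a/2) = 987700 × (810 − 47.19) = 753.43 × 10⁶ N·mm.
M_n = 753.43 kN·m.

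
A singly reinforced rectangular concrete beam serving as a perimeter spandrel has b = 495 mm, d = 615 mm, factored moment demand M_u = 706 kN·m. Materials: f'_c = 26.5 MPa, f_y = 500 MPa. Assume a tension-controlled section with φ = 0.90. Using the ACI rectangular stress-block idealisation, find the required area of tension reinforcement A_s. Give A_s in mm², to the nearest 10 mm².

M_n = M_u/φ = 706/0.90 = 784.444 kN·m.
With M_n = 0.85 f'_c a b (d − a/2), solve the quadratic for a:
a = d − √(d² − 2M_n/(0.85 f'_c b)) = 615 − √(615² − 2 × 784.444×10⁶/(0.85 × 26.5 × 495)) = 127.64 mm.
A_s = 0.85 f'_c a b / f_y = 0.85 × 26.5 × 127.64 × 495 / 500 = 2846.3 mm².

A_s ≈ 2850 mm²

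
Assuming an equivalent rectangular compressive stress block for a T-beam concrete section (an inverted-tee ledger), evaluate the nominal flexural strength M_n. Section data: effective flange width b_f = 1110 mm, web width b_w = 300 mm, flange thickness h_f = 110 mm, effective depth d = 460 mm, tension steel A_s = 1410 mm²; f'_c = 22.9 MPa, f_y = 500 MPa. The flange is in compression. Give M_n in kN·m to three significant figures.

M_n ≈ 313 kN·m

Tension: T = A_s f_y = 1410 × 500 = 705000 N.
Try a within the flange: a = T/(0.85 f'_c b_f) = 705000/(0.85 × 22.9 × 1110) = 32.63 mm.
Since a = 32.63 ≤ h_f = 110 mm, the stress block lies entirely in the flange; analyse as a rectangular beam of width b_f.
M_n = T(d − a/2) = 705000 × (460 − 16.315) = 312.80 × 10⁶ N·mm.
M_n = 312.80 kN·m.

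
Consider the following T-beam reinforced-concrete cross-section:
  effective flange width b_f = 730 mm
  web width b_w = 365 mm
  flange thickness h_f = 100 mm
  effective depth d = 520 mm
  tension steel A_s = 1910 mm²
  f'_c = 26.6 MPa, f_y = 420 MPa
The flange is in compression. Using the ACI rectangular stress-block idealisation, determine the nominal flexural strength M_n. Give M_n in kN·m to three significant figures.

M_n ≈ 398 kN·m

Tension: T = A_s f_y = 1910 × 420 = 802200 N.
Try a within the flange: a = T/(0.85 f'_c b_f) = 802200/(0.85 × 26.6 × 730) = 48.60 mm.
Since a = 48.60 ≤ h_f = 100 mm, the stress block lies entirely in the flange; analyse as a rectangular beam of width b_f.
M_n = T(d − a/2) = 802200 × (520 − 24.3) = 397.65 × 10⁶ N·mm.
M_n = 397.65 kN·m.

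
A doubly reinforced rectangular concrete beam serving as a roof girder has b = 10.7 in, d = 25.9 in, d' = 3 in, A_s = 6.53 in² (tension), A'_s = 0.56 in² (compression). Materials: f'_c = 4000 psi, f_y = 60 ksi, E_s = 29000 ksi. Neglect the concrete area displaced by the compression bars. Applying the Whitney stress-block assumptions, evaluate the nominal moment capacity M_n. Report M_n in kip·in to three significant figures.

M_n ≈ 8280 kip·in

Assume both steels yield.
a = (A_s − A'_s) f_y/(0.85 f'_c b) = (6.53 − 0.56) × 60/(0.85 × 4 × 10.7) = 9.846 in.
c = a/β₁ = 9.846/0.85 = 11.584 in; ε'_s = 0.003(c − d')/c = 0.0022 ≥ ε_y = 0.0021, so the compression steel yields.
M_n = (A_s − A'_s) f_y (d − a/2) + A'_s f_y (d − d') = 358.2 × (25.9 − 4.923) + 33.6 × (25.9 − 3) = 7514.0 + 769.4 = 8283.4 kip·in.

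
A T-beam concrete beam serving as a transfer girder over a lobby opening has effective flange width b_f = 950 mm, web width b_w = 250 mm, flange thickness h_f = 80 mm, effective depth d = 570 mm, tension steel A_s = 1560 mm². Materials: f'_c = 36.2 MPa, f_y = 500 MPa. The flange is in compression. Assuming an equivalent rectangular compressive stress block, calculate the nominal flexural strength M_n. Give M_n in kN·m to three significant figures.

M_n ≈ 434 kN·m

Tension: T = A_s f_y = 1560 × 500 = 780000 N.
Try a within the flange: a = T/(0.85 f'_c b_f) = 780000/(0.85 × 36.2 × 950) = 26.68 mm.
Since a = 26.68 ≤ h_f = 80 mm, the stress block lies entirely in the flange; analyse as a rectangular beam of width b_f.
M_n = T(d − a/2) = 780000 × (570 − 13.34) = 434.19 × 10⁶ N·mm.
M_n = 434.19 kN·m.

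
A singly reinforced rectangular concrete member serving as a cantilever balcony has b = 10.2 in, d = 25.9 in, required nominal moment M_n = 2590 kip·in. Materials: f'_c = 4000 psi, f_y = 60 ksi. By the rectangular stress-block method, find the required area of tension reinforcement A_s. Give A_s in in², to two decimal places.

A_s ≈ 1.77 in²

From M_n = 0.85 f'_c a b (d − a/2):
a = d − √(d² − 2M_n/(0.85 f'_c b)) = 25.9 − √(25.9² − 2 × 2590/(0.85 × 4 × 10.2)) = 3.065 in.
A_s = 0.85 f'_c a b / f_y = 0.85 × 4 × 3.065 × 10.2 / 60 = 1.772 in².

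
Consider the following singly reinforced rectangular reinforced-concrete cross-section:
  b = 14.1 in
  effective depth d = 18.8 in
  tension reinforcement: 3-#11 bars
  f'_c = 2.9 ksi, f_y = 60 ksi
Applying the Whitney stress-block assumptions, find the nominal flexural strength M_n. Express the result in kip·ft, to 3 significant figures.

A_s = 3 × 1.56 = 4.68 in².
T = A_s f_y = 4.68 × 60 = 280.8 kips.
a = T/(0.85 f'_c b) = 280.8/(0.85 × 2.9 × 14.1) = 8.079 in.
M_n = T(d − a/2) = 280.8 × (18.8 − 4.0395) = 4144.7 kip·in = 4144.7/12 = 345.39 kip·ft.

M_n ≈ 345 kip·ft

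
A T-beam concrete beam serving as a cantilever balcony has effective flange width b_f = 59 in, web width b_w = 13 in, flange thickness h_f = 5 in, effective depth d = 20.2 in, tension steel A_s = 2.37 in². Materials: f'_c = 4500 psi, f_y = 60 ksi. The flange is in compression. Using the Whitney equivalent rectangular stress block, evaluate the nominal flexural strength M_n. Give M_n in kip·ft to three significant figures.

Tension: T = A_s f_y = 2.37 × 60 = 142.2 kips.
Try a within the flange: a = T/(0.85 f'_c b_f) = 142.2/(0.85 × 4.5 × 59) = 0.630 in.
Since a = 0.630 ≤ h_f = 5 in, the stress block lies entirely in the flange; analyse as a rectangular beam of width b_f.
M_n = T(d − a/2) = 142.2 × (20.2 − 0.315) = 2827.6 kip·in.
M_n = 2827.6/12 = 235.63 kip·ft.

M_n ≈ 236 kip·ft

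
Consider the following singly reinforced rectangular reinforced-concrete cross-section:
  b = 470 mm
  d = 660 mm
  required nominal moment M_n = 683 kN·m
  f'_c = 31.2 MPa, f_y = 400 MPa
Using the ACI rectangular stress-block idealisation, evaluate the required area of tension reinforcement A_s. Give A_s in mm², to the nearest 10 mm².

A_s ≈ 2770 mm²

With M_n = 0.85 f'_c a b (d − a/2), solve the quadratic for a:
a = d − √(d² − 2M_n/(0.85 f'_c b)) = 660 − √(660² − 2 × 683×10⁶/(0.85 × 31.2 × 470)) = 89.03 mm.
A_s = 0.85 f'_c a b / f_y = 0.85 × 31.2 × 89.03 × 470 / 400 = 2774.3 mm².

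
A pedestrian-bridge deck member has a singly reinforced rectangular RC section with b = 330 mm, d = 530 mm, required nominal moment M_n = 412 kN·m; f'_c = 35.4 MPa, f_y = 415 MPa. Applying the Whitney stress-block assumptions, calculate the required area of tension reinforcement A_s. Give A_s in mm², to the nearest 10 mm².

With M_n = 0.85 f'_c a b (d − a/2), solve the quadratic for a:
a = d − √(d² − 2M_n/(0.85 f'_c b)) = 530 − √(530² − 2 × 412×10⁶/(0.85 × 35.4 × 330)) = 85.12 mm.
A_s = 0.85 f'_c a b / f_y = 0.85 × 35.4 × 85.12 × 330 / 415 = 2036.7 mm².

A_s ≈ 2040 mm²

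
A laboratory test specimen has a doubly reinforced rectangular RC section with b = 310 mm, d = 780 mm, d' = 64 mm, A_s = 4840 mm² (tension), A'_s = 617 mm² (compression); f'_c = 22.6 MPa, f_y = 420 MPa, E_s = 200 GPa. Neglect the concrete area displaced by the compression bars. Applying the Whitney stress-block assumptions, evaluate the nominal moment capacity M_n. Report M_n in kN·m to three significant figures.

Assume both tension and compression steel yield.
Net tension couple steel: A_s − A'_s = 4223 mm².
a = (A_s − A'_s) f_y / (0.85 f'_c b) = 1773660/(0.85 × 22.6 × 310) = 297.84 mm.
c = a/β₁ = 297.84/0.85 = 350.40 mm; ε'_s = 0.003(c − d')/c = 0.0025 ≥ f_y/E_s = 0.0021, so compression steel does yield.
M_n = (A_s − A'_s) f_y (d − a/2) + A'_s f_y (d − d') = [1773660 × (780 − 148.92) + 259140 × (780 − 64)] × 10⁻⁶ = 1119.32 + 185.54 = 1304.86 kN·m.

M_n ≈ 1300 kN·m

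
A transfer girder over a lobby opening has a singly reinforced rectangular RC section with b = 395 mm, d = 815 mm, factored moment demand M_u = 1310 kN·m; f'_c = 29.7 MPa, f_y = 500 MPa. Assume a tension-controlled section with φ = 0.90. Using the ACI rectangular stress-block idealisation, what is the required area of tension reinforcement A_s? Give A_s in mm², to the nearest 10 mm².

A_s ≈ 4090 mm²

M_n = M_u/φ = 1310/0.90 = 1455.56 kN·m.
With M_n = 0.85 f'_c a b (d − a/2), solve the quadratic for a:
a = d − √(d² − 2M_n/(0.85 f'_c b)) = 815 − √(815² − 2 × 1455.56×10⁶/(0.85 × 29.7 × 395)) = 204.85 mm.
A_s = 0.85 f'_c a b / f_y = 0.85 × 29.7 × 204.85 × 395 / 500 = 4085.4 mm².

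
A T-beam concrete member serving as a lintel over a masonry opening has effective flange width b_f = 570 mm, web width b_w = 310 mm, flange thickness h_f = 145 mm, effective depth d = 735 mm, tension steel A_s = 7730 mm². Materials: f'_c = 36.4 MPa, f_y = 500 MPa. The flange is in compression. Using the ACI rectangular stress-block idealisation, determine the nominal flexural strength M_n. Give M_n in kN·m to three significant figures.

Tension: T = A_s f_y = 7730 × 500 = 3865000 N.
Try a within the flange: a = T/(0.85 f'_c b_f) = 3865000/(0.85 × 36.4 × 570) = 219.16 mm.
a = 219.16 > h_f = 145 mm: the block extends into the web. Split into flange-overhang and web parts.
C_f = 0.85 f'_c (b_f − b_w) h_f = 0.85 × 36.4 × (570 − 310) × 145 = 1166438 N.
Remaining web compression depth: a_w = (T − C_f)/(0.85 f'_c b_w) = (3865000 − 1166438)/(0.85 × 36.4 × 310) = 281.35 mm.
M_n = C_f(d − h_f/2) + (T − C_f)(d − a_w/2) = 1166438 × (735 − 72.5) + 2698562 × (735 − 140.675) = 772.77 + 1603.82 = 2376.59 × 10⁶ N·mm.
M_n = 2376.59 kN·m.

M_n ≈ 2380 kN·m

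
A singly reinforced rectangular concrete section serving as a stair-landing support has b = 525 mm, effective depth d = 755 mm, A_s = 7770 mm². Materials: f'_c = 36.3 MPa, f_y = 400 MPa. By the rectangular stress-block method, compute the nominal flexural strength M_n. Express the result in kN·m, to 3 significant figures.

M_n ≈ 2050 kN·m

T = A_s f_y = 7770 × 400 = 3108000 N = 3108 kN.
From C = T: a = T/(0.85 f'_c b) = 3108000/(0.85 × 36.3 × 525) = 191.87 mm.
M_n = T(d − a/2) = 3108 kN × (755 − 95.935) mm = 2048.37 kN·m.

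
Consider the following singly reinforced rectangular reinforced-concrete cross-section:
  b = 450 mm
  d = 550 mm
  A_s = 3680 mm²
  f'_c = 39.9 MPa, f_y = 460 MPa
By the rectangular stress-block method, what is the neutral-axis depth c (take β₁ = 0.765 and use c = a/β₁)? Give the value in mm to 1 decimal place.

c ≈ 145.0 mm

T = A_s f_y = 3680 × 460 = 1692800 N = 1692.8 kN.
Setting C = 0.85 f'_c a b equal to T: a = 1692800/(0.85 × 39.9 × 450) = 110.918 mm.
With β₁ = 0.765, c = a/β₁ = 110.918/0.765 = 145.0 mm.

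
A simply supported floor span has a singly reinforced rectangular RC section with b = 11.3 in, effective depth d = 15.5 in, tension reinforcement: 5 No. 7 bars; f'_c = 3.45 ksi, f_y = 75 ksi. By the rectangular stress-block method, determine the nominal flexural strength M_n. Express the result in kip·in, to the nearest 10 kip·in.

M_n ≈ 2720 kip·in

A_s = 5 × 0.6 = 3 in².
T = A_s f_y = 3 × 75 = 225 kips.
a = T/(0.85 f'_c b) = 225/(0.85 × 3.45 × 11.3) = 6.790 in.
M_n = T(d − a/2) = 225 × (15.5 − 3.395) = 2723.6 kip·in.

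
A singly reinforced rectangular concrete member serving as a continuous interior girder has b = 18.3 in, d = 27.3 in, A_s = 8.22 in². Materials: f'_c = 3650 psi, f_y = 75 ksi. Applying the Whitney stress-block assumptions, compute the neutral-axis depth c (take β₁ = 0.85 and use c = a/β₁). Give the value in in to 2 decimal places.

T = A_s f_y = 8.22 × 75 = 616.5 kips.
a = T/(0.85 f'_c b) = 616.5/(0.85 × 3.65 × 18.3) = 10.8585 in.
With β₁ = 0.85, c = a/β₁ = 10.8585/0.85 = 12.77 in.

c ≈ 12.77 in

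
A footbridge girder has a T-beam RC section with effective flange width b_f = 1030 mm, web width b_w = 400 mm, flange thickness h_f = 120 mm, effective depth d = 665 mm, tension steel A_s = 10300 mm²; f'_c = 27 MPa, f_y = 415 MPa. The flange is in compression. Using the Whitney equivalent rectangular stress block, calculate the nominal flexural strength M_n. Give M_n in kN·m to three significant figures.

M_n ≈ 2390 kN·m

Tension: T = A_s f_y = 10300 × 415 = 4274500 N.
Try a within the flange: a = T/(0.85 f'_c b_f) = 4274500/(0.85 × 27 × 1030) = 180.83 mm.
a = 180.83 > h_f = 120 mm: the block extends into the web. Split into flange-overhang and web parts.
C_f = 0.85 f'_c (b_f − b_w) h_f = 0.85 × 27 × (1030 − 400) × 120 = 1735020 N.
Remaining web compression depth: a_w = (T − C_f)/(0.85 f'_c b_w) = (4274500 − 1735020)/(0.85 × 27 × 400) = 276.63 mm.
M_n = C_f(d − h_f/2) + (T − C_f)(d − a_w/2) = 1735020 × (665 − 60) + 2539480 × (665 − 138.315) = 1049.69 + 1337.51 = 2387.20 × 10⁶ N·mm.
M_n = 2387.20 kN·m.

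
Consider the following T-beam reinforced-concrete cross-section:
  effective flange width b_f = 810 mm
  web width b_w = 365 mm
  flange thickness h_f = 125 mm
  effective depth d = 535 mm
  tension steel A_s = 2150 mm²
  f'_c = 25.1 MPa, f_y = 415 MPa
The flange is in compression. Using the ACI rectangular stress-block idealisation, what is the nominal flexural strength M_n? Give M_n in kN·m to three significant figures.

M_n ≈ 454 kN·m

Tension: T = A_s f_y = 2150 × 415 = 892250 N.
Try a within the flange: a = T/(0.85 f'_c b_f) = 892250/(0.85 × 25.1 × 810) = 51.63 mm.
Since a = 51.63 ≤ h_f = 125 mm, the stress block lies entirely in the flange; analyse as a rectangular beam of width b_f.
M_n = T(d − a/2) = 892250 × (535 − 25.815) = 454.32 × 10⁶ N·mm.
M_n = 454.32 kN·m.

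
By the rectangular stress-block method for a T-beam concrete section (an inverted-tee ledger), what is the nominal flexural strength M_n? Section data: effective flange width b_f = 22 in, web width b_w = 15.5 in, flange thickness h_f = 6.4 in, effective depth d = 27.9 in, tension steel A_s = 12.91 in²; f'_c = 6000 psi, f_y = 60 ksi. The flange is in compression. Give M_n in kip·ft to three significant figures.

M_n ≈ 1580 kip·ft

Tension: T = A_s f_y = 12.91 × 60 = 774.6 kips.
Try a within the flange: a = T/(0.85 f'_c b_f) = 774.6/(0.85 × 6 × 22) = 6.904 in.
a = 6.904 > h_f = 6.4 in: the block extends into the web. Split into flange-overhang and web parts.
C_f = 0.85 f'_c (b_f − b_w) h_f = 0.85 × 6 × (22 − 15.5) × 6.4 = 212.2 kips.
Remaining web compression depth: a_w = (T − C_f)/(0.85 f'_c b_w) = (774.6 − 212.2)/(0.85 × 6 × 15.5) = 7.114 in.
M_n = C_f(d − h_f/2) + (T − C_f)(d − a_w/2) = 212.2 × (27.9 − 3.2) + 562.4 × (27.9 − 3.557) = 5241.3 + 13690.5 = 18931.8 kip·in.
M_n = 18931.8/12 = 1577.65 kip·ft.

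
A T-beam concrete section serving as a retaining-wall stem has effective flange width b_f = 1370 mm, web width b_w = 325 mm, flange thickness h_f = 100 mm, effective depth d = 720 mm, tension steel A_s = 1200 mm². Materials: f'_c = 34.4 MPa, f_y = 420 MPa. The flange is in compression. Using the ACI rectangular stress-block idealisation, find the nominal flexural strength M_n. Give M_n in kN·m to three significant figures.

M_n ≈ 360 kN·m

Tension: T = A_s f_y = 1200 × 420 = 504000 N.
Try a within the flange: a = T/(0.85 f'_c b_f) = 504000/(0.85 × 34.4 × 1370) = 12.58 mm.
Since a = 12.58 ≤ h_f = 100 mm, the stress block lies entirely in the flange; analyse as a rectangular beam of width b_f.
M_n = T(d − a/2) = 504000 × (720 − 6.29) = 359.71 × 10⁶ N·mm.
M_n = 359.71 kN·m.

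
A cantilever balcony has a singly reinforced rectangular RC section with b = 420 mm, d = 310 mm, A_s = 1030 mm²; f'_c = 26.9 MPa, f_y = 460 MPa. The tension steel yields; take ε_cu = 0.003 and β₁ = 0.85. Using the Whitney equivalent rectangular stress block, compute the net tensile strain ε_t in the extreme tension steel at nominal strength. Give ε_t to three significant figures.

ε_t ≈ 0.0130

a = A_s f_y/(0.85 f'_c b) = 49.34 mm.
β₁ = 0.85, so c = a/β₁ = 49.34/0.85 = 58.05 mm.
From the linear strain diagram with ε_cu = 0.003: ε_t = 0.003 (d − c)/c = 0.003 × (310 − 58.05)/58.05 = 0.0130.
Since ε_t ≥ 0.005, the section is tension-controlled.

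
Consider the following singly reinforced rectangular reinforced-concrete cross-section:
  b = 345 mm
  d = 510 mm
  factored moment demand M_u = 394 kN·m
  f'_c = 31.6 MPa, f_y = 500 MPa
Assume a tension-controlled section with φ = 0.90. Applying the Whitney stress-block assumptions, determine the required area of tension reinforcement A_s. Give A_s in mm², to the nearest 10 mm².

M_n = M_u/φ = 394/0.90 = 437.778 kN·m.
With M_n = 0.85 f'_c a b (d − a/2), solve the quadratic for a:
a = d − √(d² − 2M_n/(0.85 f'_c b)) = 510 − √(510² − 2 × 437.778×10⁶/(0.85 × 31.6 × 345)) = 103.04 mm.
A_s = 0.85 f'_c a b / f_y = 0.85 × 31.6 × 103.04 × 345 / 500 = 1909.7 mm².

A_s ≈ 1910 mm²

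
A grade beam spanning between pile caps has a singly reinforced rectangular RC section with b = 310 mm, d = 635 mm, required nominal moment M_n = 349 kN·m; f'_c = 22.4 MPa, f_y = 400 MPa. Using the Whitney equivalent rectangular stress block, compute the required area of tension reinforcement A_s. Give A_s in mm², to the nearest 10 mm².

A_s ≈ 1490 mm²

With M_n = 0.85 f'_c a b (d − a/2), solve the quadratic for a:
a = d − √(d² − 2M_n/(0.85 f'_c b)) = 635 − √(635² − 2 × 349×10⁶/(0.85 × 22.4 × 310)) = 101.18 mm.
A_s = 0.85 f'_c a b / f_y = 0.85 × 22.4 × 101.18 × 310 / 400 = 1493.0 mm².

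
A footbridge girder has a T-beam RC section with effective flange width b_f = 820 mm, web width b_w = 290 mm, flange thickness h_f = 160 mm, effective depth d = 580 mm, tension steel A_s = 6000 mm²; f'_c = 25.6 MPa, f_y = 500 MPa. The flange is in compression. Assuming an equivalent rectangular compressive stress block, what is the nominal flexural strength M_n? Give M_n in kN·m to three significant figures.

M_n ≈ 1490 kN·m

Tension: T = A_s f_y = 6000 × 500 = 3000000 N.
Try a within the flange: a = T/(0.85 f'_c b_f) = 3000000/(0.85 × 25.6 × 820) = 168.13 mm.
a = 168.13 > h_f = 160 mm: the block extends into the web. Split into flange-overhang and web parts.
C_f = 0.85 f'_c (b_f − b_w) h_f = 0.85 × 25.6 × (820 − 290) × 160 = 1845248 N.
Remaining web compression depth: a_w = (T − C_f)/(0.85 f'_c b_w) = (3000000 − 1845248)/(0.85 × 25.6 × 290) = 182.99 mm.
M_n = C_f(d − h_f/2) + (T − C_f)(d − a_w/2) = 1845248 × (580 − 80) + 1154752 × (580 − 91.495) = 922.62 + 564.10 = 1486.72 × 10⁶ N·mm.
M_n = 1486.72 kN·m.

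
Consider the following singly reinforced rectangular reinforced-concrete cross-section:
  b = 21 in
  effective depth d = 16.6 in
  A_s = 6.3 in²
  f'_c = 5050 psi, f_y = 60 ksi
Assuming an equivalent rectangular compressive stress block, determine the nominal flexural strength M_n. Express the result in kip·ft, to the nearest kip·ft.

M_n ≈ 457 kip·ft

T = A_s f_y = 6.3 × 60 = 378 kips.
a = T/(0.85 f'_c b) = 378/(0.85 × 5.05 × 21) = 4.193 in.
M_n = T(d − a/2) = 378 × (16.6 − 2.0965) = 5482.3 kip·in = 5482.3/12 = 456.86 kip·ft.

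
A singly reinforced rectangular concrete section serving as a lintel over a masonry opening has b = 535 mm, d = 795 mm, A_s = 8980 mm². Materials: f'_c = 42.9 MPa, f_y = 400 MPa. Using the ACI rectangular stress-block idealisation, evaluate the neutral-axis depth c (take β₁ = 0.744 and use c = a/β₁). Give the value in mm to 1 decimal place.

c ≈ 247.5 mm

T = A_s f_y = 8980 × 400 = 3592000 N = 3592 kN.
Setting C = 0.85 f'_c a b equal to T: a = 3592000/(0.85 × 42.9 × 535) = 184.122 mm.
With β₁ = 0.744, c = a/β₁ = 184.122/0.744 = 247.5 mm.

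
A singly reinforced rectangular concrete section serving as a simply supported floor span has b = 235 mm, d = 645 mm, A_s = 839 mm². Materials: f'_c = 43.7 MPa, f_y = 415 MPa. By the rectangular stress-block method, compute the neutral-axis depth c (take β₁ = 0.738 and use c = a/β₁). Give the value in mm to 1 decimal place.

c ≈ 54.0 mm

T = A_s f_y = 839 × 415 = 348185 N = 348.185 kN.
Setting C = 0.85 f'_c a b equal to T: a = 348185/(0.85 × 43.7 × 235) = 39.888 mm.
With β₁ = 0.738, c = a/β₁ = 39.888/0.738 = 54.0 mm.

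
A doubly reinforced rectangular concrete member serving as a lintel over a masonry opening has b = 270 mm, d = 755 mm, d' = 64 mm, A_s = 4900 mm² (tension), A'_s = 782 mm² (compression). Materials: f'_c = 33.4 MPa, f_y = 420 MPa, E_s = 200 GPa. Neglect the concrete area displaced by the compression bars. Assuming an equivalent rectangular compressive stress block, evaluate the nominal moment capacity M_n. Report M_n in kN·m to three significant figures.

Assume both tension and compression steel yield.
Net tension couple steel: A_s − A'_s = 4118 mm².
a = (A_s − A'_s) f_y / (0.85 f'_c b) = 1729560/(0.85 × 33.4 × 270) = 225.64 mm.
c = a/β₁ = 225.64/0.811 = 278.22 mm; ε'_s = 0.003(c − d')/c = 0.0023 ≥ f_y/E_s = 0.0021, so compression steel does yield.
M_n = (A_s − A'_s) f_y (d − a/2) + A'_s f_y (d − d') = [1729560 × (755 − 112.82) + 328440 × (755 − 64)] × 10⁻⁶ = 1110.69 + 226.95 = 1337.64 kN·m.

M_n ≈ 1340 kN·m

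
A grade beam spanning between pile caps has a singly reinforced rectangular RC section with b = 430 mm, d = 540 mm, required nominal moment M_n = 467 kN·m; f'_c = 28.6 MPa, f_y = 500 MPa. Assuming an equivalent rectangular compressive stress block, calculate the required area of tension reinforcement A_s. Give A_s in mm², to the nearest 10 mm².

With M_n = 0.85 f'_c a b (d − a/2), solve the quadratic for a:
a = d − √(d² − 2M_n/(0.85 f'_c b)) = 540 − √(540² − 2 × 467×10⁶/(0.85 × 28.6 × 430)) = 90.28 mm.
A_s = 0.85 f'_c a b / f_y = 0.85 × 28.6 × 90.28 × 430 / 500 = 1887.4 mm².

A_s ≈ 1890 mm²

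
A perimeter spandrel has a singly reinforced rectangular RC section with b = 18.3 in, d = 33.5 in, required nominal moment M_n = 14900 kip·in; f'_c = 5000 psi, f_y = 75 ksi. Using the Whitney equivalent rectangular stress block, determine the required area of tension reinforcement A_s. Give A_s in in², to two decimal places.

From M_n = 0.85 f'_c a b (d − a/2):
a = d − √(d² − 2M_n/(0.85 f'_c b)) = 33.5 − √(33.5² − 2 × 14900/(0.85 × 5 × 18.3)) = 6.314 in.
A_s = 0.85 f'_c a b / f_y = 0.85 × 5 × 6.314 × 18.3 / 75 = 6.548 in².

A_s ≈ 6.55 in²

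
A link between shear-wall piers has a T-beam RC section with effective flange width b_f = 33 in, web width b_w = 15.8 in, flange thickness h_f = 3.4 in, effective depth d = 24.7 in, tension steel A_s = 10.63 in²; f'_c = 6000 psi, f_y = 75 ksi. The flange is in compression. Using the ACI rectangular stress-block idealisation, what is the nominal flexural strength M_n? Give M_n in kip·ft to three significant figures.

Tension: T = A_s f_y = 10.63 × 75 = 797.25 kips.
Try a within the flange: a = T/(0.85 f'_c b_f) = 797.25/(0.85 × 6 × 33) = 4.737 in.
a = 4.737 > h_f = 3.4 in: the block extends into the web. Split into flange-overhang and web parts.
C_f = 0.85 f'_c (b_f − b_w) h_f = 0.85 × 6 × (33 − 15.8) × 3.4 = 298.2 kips.
Remaining web compression depth: a_w = (T − C_f)/(0.85 f'_c b_w) = (797.25 − 298.2)/(0.85 × 6 × 15.8) = 6.193 in.
M_n = C_f(d − h_f/2) + (T − C_f)(d − a_w/2) = 298.2 × (24.7 − 1.7) + 499.05 × (24.7 − 3.0965) = 6858.6 + 10781.2 = 17639.8 kip·in.
M_n = 17639.8/12 = 1469.98 kip·ft.

M_n ≈ 1470 kip·ft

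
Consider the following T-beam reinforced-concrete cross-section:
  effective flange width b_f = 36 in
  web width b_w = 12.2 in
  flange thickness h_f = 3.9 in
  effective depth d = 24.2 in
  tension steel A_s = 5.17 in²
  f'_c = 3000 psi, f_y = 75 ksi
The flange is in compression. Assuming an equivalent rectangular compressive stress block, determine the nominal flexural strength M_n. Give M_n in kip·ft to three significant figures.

M_n ≈ 713 kip·ft

Tension: T = A_s f_y = 5.17 × 75 = 387.75 kips.
Try a within the flange: a = T/(0.85 f'_c b_f) = 387.75/(0.85 × 3 × 36) = 4.224 in.
a = 4.224 > h_f = 3.9 in: the block extends into the web. Split into flange-overhang and web parts.
C_f = 0.85 f'_c (b_f − b_w) h_f = 0.85 × 3 × (36 − 12.2) × 3.9 = 236.7 kips.
Remaining web compression depth: a_w = (T − C_f)/(0.85 f'_c b_w) = (387.75 − 236.7)/(0.85 × 3 × 12.2) = 4.855 in.
M_n = C_f(d − h_f/2) + (T − C_f)(d − a_w/2) = 236.7 × (24.2 − 1.95) + 151.05 × (24.2 − 2.4275) = 5266.6 + 3288.7 = 8555.3 kip·in.
M_n = 8555.3/12 = 712.94 kip·ft.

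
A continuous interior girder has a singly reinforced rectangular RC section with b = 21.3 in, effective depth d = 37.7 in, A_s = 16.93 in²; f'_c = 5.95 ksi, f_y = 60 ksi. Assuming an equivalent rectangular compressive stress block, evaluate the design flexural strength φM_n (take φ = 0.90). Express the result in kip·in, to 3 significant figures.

T = A_s f_y = 16.93 × 60 = 1015.8 kips.
a = T/(0.85 f'_c b) = 1015.8/(0.85 × 5.95 × 21.3) = 9.430 in.
M_n = T(d − a/2) = 1015.8 × (37.7 − 4.715) = 33506.2 kip·in.
φM_n = 0.90 × 33506.2 = 30155.6 kip·in.

φM_n ≈ 30200 kip·in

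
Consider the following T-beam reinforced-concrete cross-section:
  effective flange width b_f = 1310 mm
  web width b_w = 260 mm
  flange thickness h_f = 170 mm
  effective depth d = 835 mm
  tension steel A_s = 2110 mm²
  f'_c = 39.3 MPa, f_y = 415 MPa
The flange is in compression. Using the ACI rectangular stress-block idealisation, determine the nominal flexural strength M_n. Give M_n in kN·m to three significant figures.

M_n ≈ 722 kN·m

Tension: T = A_s f_y = 2110 × 415 = 875650 N.
Try a within the flange: a = T/(0.85 f'_c b_f) = 875650/(0.85 × 39.3 × 1310) = 20.01 mm.
Since a = 20.01 ≤ h_f = 170 mm, the stress block lies entirely in the flange; analyse as a rectangular beam of width b_f.
M_n = T(d − a/2) = 875650 × (835 − 10.005) = 722.41 × 10⁶ N·mm.
M_n = 722.41 kN·m.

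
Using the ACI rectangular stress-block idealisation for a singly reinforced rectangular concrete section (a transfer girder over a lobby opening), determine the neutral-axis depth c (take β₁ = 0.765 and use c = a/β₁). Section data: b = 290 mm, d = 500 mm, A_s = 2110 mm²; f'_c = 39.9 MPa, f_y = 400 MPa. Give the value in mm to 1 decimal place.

T = A_s f_y = 2110 × 400 = 844000 N = 844 kN.
Setting C = 0.85 f'_c a b equal to T: a = 844000/(0.85 × 39.9 × 290) = 85.813 mm.
With β₁ = 0.765, c = a/β₁ = 85.813/0.765 = 112.2 mm.

c ≈ 112.2 mm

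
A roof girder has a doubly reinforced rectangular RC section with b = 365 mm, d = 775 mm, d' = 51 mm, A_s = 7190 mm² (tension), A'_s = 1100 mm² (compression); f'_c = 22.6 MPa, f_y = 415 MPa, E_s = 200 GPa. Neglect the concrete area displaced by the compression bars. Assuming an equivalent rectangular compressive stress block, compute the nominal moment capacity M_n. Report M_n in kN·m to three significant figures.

Assume both tension and compression steel yield.
Net tension couple steel: A_s − A'_s = 6090 mm².
a = (A_s − A'_s) f_y / (0.85 f'_c b) = 2527350/(0.85 × 22.6 × 365) = 360.45 mm.
c = a/β₁ = 360.45/0.85 = 424.06 mm; ε'_s = 0.003(c − d')/c = 0.0026 ≥ f_y/E_s = 0.0021, so compression steel does yield.
M_n = (A_s − A'_s) f_y (d − a/2) + A'_s f_y (d − d') = [2527350 × (775 − 180.225) + 456500 × (775 − 51)] × 10⁻⁶ = 1503.20 + 330.51 = 1833.71 kN·m.

M_n ≈ 1830 kN·m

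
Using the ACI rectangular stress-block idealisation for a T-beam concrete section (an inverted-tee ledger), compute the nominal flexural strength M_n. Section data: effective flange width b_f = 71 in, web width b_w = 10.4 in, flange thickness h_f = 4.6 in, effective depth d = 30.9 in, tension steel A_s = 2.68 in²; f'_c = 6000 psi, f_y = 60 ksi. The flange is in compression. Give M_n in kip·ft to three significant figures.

M_n ≈ 411 kip·ft

Tension: T = A_s f_y = 2.68 × 60 = 160.8 kips.
Try a within the flange: a = T/(0.85 f'_c b_f) = 160.8/(0.85 × 6 × 71) = 0.444 in.
Since a = 0.444 ≤ h_f = 4.6 in, the stress block lies entirely in the flange; analyse as a rectangular beam of width b_f.
M_n = T(d − a/2) = 160.8 × (30.9 − 0.222) = 4933.0 kip·in.
M_n = 4933.0/12 = 411.08 kip·ft.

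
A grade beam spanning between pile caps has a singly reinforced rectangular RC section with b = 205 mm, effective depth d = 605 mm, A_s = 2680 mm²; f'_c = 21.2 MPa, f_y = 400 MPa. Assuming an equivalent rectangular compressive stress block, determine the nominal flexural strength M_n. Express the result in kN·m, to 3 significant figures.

M_n ≈ 493 kN·m

T = A_s f_y = 2680 × 400 = 1072000 N = 1072 kN.
From C = T: a = T/(0.85 f'_c b) = 1072000/(0.85 × 21.2 × 205) = 290.19 mm.
M_n = T(d − a/2) = 1072 kN × (605 − 145.095) mm = 493.02 kN·m.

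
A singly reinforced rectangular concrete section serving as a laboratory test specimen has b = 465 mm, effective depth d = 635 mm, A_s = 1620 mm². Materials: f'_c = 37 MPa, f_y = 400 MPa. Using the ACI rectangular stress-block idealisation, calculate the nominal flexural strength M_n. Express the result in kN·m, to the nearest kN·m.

M_n ≈ 397 kN·m

T = A_s f_y = 1620 × 400 = 648000 N = 648 kN.
From C = T: a = T/(0.85 f'_c b) = 648000/(0.85 × 37 × 465) = 44.31 mm.
M_n = T(d − a/2) = 648 kN × (635 − 22.155) mm = 397.12 kN·m.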